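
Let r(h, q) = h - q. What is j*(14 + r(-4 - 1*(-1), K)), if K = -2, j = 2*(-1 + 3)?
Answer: 52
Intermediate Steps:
j = 4 (j = 2*2 = 4)
j*(14 + r(-4 - 1*(-1), K)) = 4*(14 + ((-4 - 1*(-1)) - 1*(-2))) = 4*(14 + ((-4 + 1) + 2)) = 4*(14 + (-3 + 2)) = 4*(14 - 1) = 4*13 = 52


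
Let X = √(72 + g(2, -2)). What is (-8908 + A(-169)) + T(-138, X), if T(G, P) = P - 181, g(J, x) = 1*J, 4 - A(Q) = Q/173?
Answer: -1571536/173 + √74 ≈ -9075.4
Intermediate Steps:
A(Q) = 4 - Q/173
g(J, x) = J
X = √74 (X = √(72 + 2) = √74 ≈ 8.6023)
T(G, P) = -181 + P
(-8908 + A(-169)) + T(-138, X) = (-8908 + (4 - 1/173*(-169))) + (-181 + √74) = (-8908 + (4 + 169/173)) + (-181 + √74) = (-8908 + 861/173) + (-181 + √74) = -1540223/173 + (-181 + √74) = -1571536/173 + √74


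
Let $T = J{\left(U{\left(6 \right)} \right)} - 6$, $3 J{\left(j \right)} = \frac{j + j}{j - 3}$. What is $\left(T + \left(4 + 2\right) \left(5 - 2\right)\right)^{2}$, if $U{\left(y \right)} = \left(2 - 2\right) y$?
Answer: $144$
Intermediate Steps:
$U{\left(y \right)} = 0$ ($U{\left(y \right)} = \left(2 - 2\right) y = 0 y = 0$)
$J{\left(j \right)} = \frac{2 j}{3 \left(-3 + j\right)}$ ($J{\left(j \right)} = \frac{\left(j + j\right) \frac{1}{j - 3}}{3} = \frac{2 j \frac{1}{-3 + j}}{3} = \frac{2 j}{3 \left(-3 + j\right)}$)
$T = -6$ ($T = \frac{2}{3} \cdot 0 \frac{1}{-3 + 0} - 6 = \frac{2}{3} \cdot 0 \frac{1}{-3} - 6 = \frac{2}{3} \cdot 0 \left(- \frac{1}{3}\right) - 6 = 0 - 6 = -6$)
$\left(T + \left(4 + 2\right) \left(5 - 2\right)\right)^{2} = \left(-6 + \left(4 + 2\right) \left(5 - 2\right)\right)^{2} = \left(-6 + 6 \cdot 3\right)^{2} = \left(-6 + 18\right)^{2} = 12^{2} = 144$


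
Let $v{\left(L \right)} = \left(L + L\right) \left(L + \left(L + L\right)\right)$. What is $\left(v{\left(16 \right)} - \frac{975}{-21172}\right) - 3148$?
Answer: $- \frac{34128289}{21172} \approx -1612.0$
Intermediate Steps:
$v{\left(L \right)} = 6 L^{2}$ ($v{\left(L \right)} = 2 L \left(L + 2 L\right) = 2 L 3 L = 6 L^{2}$)
$\left(v{\left(16 \right)} - \frac{975}{-21172}\right) - 3148 = \left(6 \cdot 16^{2} - \frac{975}{-21172}\right) - 3148 = \left(6 \cdot 256 - 975 \left(- \frac{1}{21172}\right)\right) - 3148 = \left(1536 - - \frac{975}{21172}\right) - 3148 = \left(1536 + \frac{975}{21172}\right) - 3148 = \frac{32521167}{21172} - 3148 = - \frac{34128289}{21172}$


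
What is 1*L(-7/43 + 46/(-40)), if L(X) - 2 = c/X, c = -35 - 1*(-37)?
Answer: 538/1129 ≈ 0.47653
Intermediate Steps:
c = 2 (c = -35 + 37 = 2)
L(X) = 2 + 2/X
1*L(-7/43 + 46/(-40)) = 1*(2 + 2/(-7/43 + 46/(-40))) = 1*(2 + 2/(-7*1/43 + 46*(-1/40))) = 1*(2 + 2/(-7/43 - 23/20)) = 1*(2 + 2/(-1129/860)) = 1*(2 + 2*(-860/1129)) = 1*(2 - 1720/1129) = 1*(538/1129) = 538/1129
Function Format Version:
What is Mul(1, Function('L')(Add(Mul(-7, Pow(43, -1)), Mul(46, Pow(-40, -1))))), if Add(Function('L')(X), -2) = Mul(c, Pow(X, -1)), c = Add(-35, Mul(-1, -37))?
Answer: Rational(538, 1129) ≈ 0.47653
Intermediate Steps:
c = 2 (c = Add(-35, 37) = 2)
Function('L')(X) = Add(2, Mul(2, Pow(X, -1)))
Mul(1, Function('L')(Add(Mul(-7, Pow(43, -1)), Mul(46, Pow(-40, -1))))) = Mul(1, Add(2, Mul(2, Pow(Add(Mul(-7, Pow(43, -1)), Mul(46, Pow(-40, -1))), -1)))) = Mul(1, Add(2, Mul(2, Pow(Add(Mul(-7, Rational(1, 43)), Mul(46, Rational(-1, 40))), -1)))) = Mul(1, Add(2, Mul(2, Pow(Add(Rational(-7, 43), Rational(-23, 20)), -1)))) = Mul(1, Add(2, Mul(2, Pow(Rational(-1129, 860), -1)))) = Mul(1, Add(2, Mul(2, Rational(-860, 1129)))) = Mul(1, Add(2, Rational(-1720, 1129))) = Mul(1, Rational(538, 1129)) = Rational(538, 1129)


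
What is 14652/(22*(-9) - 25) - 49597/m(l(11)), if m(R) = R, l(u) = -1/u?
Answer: 121646789/223 ≈ 5.4550e+5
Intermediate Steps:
14652/(22*(-9) - 25) - 49597/m(l(11)) = 14652/(22*(-9) - 25) - 49597/((-1/11)) = 14652/(-198 - 25) - 49597/((-1*1/11)) = 14652/(-223) - 49597/(-1/11) = 14652*(-1/223) - 49597*(-11) = -14652/223 + 545567 = 121646789/223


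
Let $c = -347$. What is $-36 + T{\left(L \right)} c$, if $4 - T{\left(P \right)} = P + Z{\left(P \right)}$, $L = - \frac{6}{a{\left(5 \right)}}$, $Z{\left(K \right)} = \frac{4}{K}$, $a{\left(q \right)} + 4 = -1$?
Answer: $\frac{2236}{15} \approx 149.07$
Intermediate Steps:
$a{\left(q \right)} = -5$ ($a{\left(q \right)} = -4 - 1 = -5$)
$L = \frac{6}{5}$ ($L = - \frac{6}{-5} = \left(-6\right) \left(- \frac{1}{5}\right) = \frac{6}{5} \approx 1.2$)
$T{\left(P \right)} = 4 - P - \frac{4}{P}$ ($T{\left(P \right)} = 4 - \left(P + \frac{4}{P}\right) = 4 - P - \frac{4}{P}$)
$-36 + T{\left(L \right)} c = -36 + \left(4 - \frac{6}{5} - \frac{4}{\frac{6}{5}}\right) \left(-347\right) = -36 + \left(4 - \frac{6}{5} - \frac{10}{3}\right) \left(-347\right) = -36 - - \frac{2776}{15} = -36 + \frac{2776}{15} = \frac{2236}{15}$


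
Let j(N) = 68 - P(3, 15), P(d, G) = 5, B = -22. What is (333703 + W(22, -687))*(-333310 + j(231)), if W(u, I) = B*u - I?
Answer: -111273172782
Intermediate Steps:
W(u, I) = -I - 22*u (W(u, I) = -22*u - I = -I - 22*u)
j(N) = 63 (j(N) = 68 - 1*5 = 68 - 5 = 63)
(333703 + W(22, -687))*(-333310 + j(231)) = (333703 + (-1*(-687) - 22*22))*(-333310 + 63) = (333703 + (687 - 484))*(-333247) = (333703 + 203)*(-333247) = 333906*(-333247) = -111273172782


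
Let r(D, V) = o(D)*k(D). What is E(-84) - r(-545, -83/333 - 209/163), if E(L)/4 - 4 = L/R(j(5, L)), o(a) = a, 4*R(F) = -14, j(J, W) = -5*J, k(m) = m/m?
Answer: 657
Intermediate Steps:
k(m) = 1
R(F) = -7/2 (R(F) = (¼)*(-14) = -7/2)
r(D, V) = D (r(D, V) = D*1 = D)
E(L) = 16 - 8*L/7 (E(L) = 16 + 4*(L/(-7/2)) = 16 + 4*(L*(-2/7)) = 16 + 4*(-2*L/7) = 16 - 8*L/7)
E(-84) - r(-545, -83/333 - 209/163) = (16 - 8/7*(-84)) - 1*(-545) = (16 + 96) + 545 = 112 + 545 = 657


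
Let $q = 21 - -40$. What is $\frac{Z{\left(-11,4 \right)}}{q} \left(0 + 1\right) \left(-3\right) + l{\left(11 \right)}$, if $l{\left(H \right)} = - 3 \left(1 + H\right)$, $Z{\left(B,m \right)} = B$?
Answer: $- \frac{2163}{61} \approx -35.459$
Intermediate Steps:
$l{\left(H \right)} = -3 - 3 H$
$q = 61$ ($q = 21 + 40 = 61$)
$\frac{Z{\left(-11,4 \right)}}{q} \left(0 + 1\right) \left(-3\right) + l{\left(11 \right)} = - \frac{11}{61} \left(0 + 1\right) \left(-3\right) - 36 = \left(-11\right) \frac{1}{61} \cdot 1 \left(-3\right) - 36 = \left(- \frac{11}{61}\right) \left(-3\right) - 36 = \frac{33}{61} - 36 = - \frac{2163}{61}$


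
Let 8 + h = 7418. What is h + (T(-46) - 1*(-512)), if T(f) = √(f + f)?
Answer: 7922 + 2*I*√23 ≈ 7922.0 + 9.5917*I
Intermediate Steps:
T(f) = √2*√f (T(f) = √(2*f) = √2*√f)
h = 7410 (h = -8 + 7418 = 7410)
h + (T(-46) - 1*(-512)) = 7410 + (√2*√(-46) - 1*(-512)) = 7410 + (√2*(I*√46) + 512) = 7410 + (2*I*√23 + 512) = 7410 + (512 + 2*I*√23) = 7922 + 2*I*√23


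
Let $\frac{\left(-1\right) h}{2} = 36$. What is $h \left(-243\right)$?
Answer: $17496$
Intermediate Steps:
$h = -72$ ($h = \left(-2\right) 36 = -72$)
$h \left(-243\right) = \left(-72\right) \left(-243\right) = 17496$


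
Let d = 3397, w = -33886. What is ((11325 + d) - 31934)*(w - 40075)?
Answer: 1273016732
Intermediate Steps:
((11325 + d) - 31934)*(w - 40075) = ((11325 + 3397) - 31934)*(-33886 - 40075) = (14722 - 31934)*(-73961) = -17212*(-73961) = 1273016732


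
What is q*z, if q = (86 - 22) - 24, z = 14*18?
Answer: 10080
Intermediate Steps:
z = 252
q = 40 (q = 64 - 24 = 40)
q*z = 40*252 = 10080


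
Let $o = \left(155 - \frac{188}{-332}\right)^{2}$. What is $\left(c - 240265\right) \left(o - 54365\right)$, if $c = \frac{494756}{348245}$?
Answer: $\frac{1022753566883853837}{141121165} \approx 7.2473 \cdot 10^{9}$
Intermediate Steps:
$c = \frac{494756}{348245}$ ($c = 494756 \cdot \frac{1}{348245} = \frac{494756}{348245} \approx 1.4207$)
$o = \frac{166719744}{6889}$ ($o = \left(155 - - \frac{47}{83}\right)^{2} = \left(155 + \frac{47}{83}\right)^{2} = \left(\frac{12912}{83}\right)^{2} = \frac{166719744}{6889} \approx 24201.0$)
$\left(c - 240265\right) \left(o - 54365\right) = \left(\frac{494756}{348245} - 240265\right) \left(\frac{166719744}{6889} - 54365\right) = \left(- \frac{83670590169}{348245}\right) \left(- \frac{207800741}{6889}\right) = \frac{1022753566883853837}{141121165}$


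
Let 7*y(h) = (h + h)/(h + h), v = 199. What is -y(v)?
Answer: -1/7 ≈ -0.14286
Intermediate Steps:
y(h) = 1/7 (y(h) = ((h + h)/(h + h))/7 = ((2*h)/((2*h)))/7 = ((2*h)*(1/(2*h)))/7 = (1/7)*1 = 1/7)
-y(v) = -1*1/7 = -1/7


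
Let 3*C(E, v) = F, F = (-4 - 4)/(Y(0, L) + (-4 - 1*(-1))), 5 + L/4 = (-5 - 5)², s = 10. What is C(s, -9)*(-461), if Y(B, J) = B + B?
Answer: -3688/9 ≈ -409.78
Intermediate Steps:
L = 380 (L = -20 + 4*(-5 - 5)² = -20 + 4*(-10)² = -20 + 4*100 = -20 + 400 = 380)
Y(B, J) = 2*B
F = 8/3 (F = (-4 - 4)/(2*0 + (-4 - 1*(-1))) = -8/(0 + (-4 + 1)) = -8/(0 - 3) = -8/(-3) = -8*(-⅓) = 8/3 ≈ 2.6667)
C(E, v) = 8/9 (C(E, v) = (⅓)*(8/3) = 8/9)
C(s, -9)*(-461) = (8/9)*(-461) = -3688/9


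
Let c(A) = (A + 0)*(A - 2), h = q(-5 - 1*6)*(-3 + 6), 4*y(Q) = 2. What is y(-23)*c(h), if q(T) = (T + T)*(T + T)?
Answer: 1052700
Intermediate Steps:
q(T) = 4*T² (q(T) = (2*T)*(2*T) = 4*T²)
y(Q) = ½ (y(Q) = (¼)*2 = ½)
h = 1452 (h = (4*(-5 - 1*6)²)*(-3 + 6) = (4*(-5 - 6)²)*3 = (4*(-11)²)*3 = (4*121)*3 = 484*3 = 1452)
c(A) = A*(-2 + A)
y(-23)*c(h) = (1452*(-2 + 1452))/2 = (1452*1450)/2 = (½)*2105400 = 1052700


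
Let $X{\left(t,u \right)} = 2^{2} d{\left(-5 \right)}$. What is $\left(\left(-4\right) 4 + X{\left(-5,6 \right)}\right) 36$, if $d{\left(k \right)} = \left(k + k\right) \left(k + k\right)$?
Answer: $13824$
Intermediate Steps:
$d{\left(k \right)} = 4 k^{2}$ ($d{\left(k \right)} = 2 k 2 k = 4 k^{2}$)
$X{\left(t,u \right)} = 400$ ($X{\left(t,u \right)} = 2^{2} \cdot 4 \left(-5\right)^{2} = 4 \cdot 4 \cdot 25 = 4 \cdot 100 = 400$)
$\left(\left(-4\right) 4 + X{\left(-5,6 \right)}\right) 36 = \left(\left(-4\right) 4 + 400\right) 36 = \left(-16 + 400\right) 36 = 384 \cdot 36 = 13824$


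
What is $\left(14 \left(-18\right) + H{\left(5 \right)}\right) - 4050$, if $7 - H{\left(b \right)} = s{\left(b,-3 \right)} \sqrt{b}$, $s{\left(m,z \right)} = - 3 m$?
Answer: $-4295 + 15 \sqrt{5} \approx -4261.5$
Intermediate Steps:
$H{\left(b \right)} = 7 + 3 b^{\frac{3}{2}}$ ($H{\left(b \right)} = 7 - - 3 b \sqrt{b} = 7 - - 3 b^{\frac{3}{2}} = 7 + 3 b^{\frac{3}{2}}$)
$\left(14 \left(-18\right) + H{\left(5 \right)}\right) - 4050 = \left(14 \left(-18\right) + \left(7 + 3 \cdot 5^{\frac{3}{2}}\right)\right) - 4050 = \left(-252 + \left(7 + 3 \cdot 5 \sqrt{5}\right)\right) - 4050 = \left(-252 + \left(7 + 15 \sqrt{5}\right)\right) - 4050 = \left(-245 + 15 \sqrt{5}\right) - 4050 = -4295 + 15 \sqrt{5}$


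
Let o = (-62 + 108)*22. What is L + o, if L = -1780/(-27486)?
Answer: 13908806/13743 ≈ 1012.1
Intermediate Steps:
L = 890/13743 (L = -1780*(-1/27486) = 890/13743 ≈ 0.064760)
o = 1012 (o = 46*22 = 1012)
L + o = 890/13743 + 1012 = 13908806/13743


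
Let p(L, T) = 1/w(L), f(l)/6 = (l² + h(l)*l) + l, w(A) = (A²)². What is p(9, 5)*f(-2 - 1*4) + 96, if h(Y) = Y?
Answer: 70028/729 ≈ 96.060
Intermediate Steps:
w(A) = A⁴
f(l) = 6*l + 12*l² (f(l) = 6*((l² + l*l) + l) = 6*((l² + l²) + l) = 6*(2*l² + l) = 6*(l + 2*l²) = 6*l + 12*l²)
p(L, T) = L⁻⁴ (p(L, T) = 1/L⁴ = L⁻⁴)
p(9, 5)*f(-2 - 1*4) + 96 = (6*(-2 - 1*4)*(1 + 2*(-2 - 1*4)))/9⁴ + 96 = (6*(-2 - 4)*(1 + 2*(-2 - 4)))/6561 + 96 = (6*(-6)*(1 + 2*(-6)))/6561 + 96 = (6*(-6)*(1 - 12))/6561 + 96 = (6*(-6)*(-11))/6561 + 96 = (1/6561)*396 + 96 = 44/729 + 96 = 70028/729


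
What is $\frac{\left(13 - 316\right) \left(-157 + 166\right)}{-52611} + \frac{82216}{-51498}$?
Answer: $- \frac{697505155}{451560213} \approx -1.5447$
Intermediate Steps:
$\frac{\left(13 - 316\right) \left(-157 + 166\right)}{-52611} + \frac{82216}{-51498} = \left(-303\right) 9 \left(- \frac{1}{52611}\right) + 82216 \left(- \frac{1}{51498}\right) = \left(-2727\right) \left(- \frac{1}{52611}\right) - \frac{41108}{25749} = \frac{909}{17537} - \frac{41108}{25749} = - \frac{697505155}{451560213}$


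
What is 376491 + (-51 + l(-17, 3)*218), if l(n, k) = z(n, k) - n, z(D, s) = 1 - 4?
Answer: 379492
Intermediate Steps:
z(D, s) = -3
l(n, k) = -3 - n
376491 + (-51 + l(-17, 3)*218) = 376491 + (-51 + (-3 - 1*(-17))*218) = 376491 + (-51 + (-3 + 17)*218) = 376491 + (-51 + 14*218) = 376491 + (-51 + 3052) = 376491 + 3001 = 379492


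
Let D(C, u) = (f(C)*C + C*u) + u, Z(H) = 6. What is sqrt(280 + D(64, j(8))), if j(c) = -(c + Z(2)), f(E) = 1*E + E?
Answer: sqrt(7562) ≈ 86.960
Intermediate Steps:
f(E) = 2*E (f(E) = E + E = 2*E)
j(c) = -6 - c (j(c) = -(c + 6) = -(6 + c) = -6 - c)
D(C, u) = u + 2*C**2 + C*u (D(C, u) = ((2*C)*C + C*u) + u = (2*C**2 + C*u) + u = u + 2*C**2 + C*u)
sqrt(280 + D(64, j(8))) = sqrt(280 + ((-6 - 1*8) + 2*64**2 + 64*(-6 - 1*8))) = sqrt(280 + ((-6 - 8) + 2*4096 + 64*(-6 - 8))) = sqrt(280 + (-14 + 8192 + 64*(-14))) = sqrt(280 + (-14 + 8192 - 896)) = sqrt(280 + 7282) = sqrt(7562)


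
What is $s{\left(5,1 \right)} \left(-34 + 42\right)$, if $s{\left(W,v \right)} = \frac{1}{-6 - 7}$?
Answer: $- \frac{8}{13} \approx -0.61539$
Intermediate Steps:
$s{\left(W,v \right)} = - \frac{1}{13}$ ($s{\left(W,v \right)} = \frac{1}{-13} = - \frac{1}{13}$)
$s{\left(5,1 \right)} \left(-34 + 42\right) = - \frac{-34 + 42}{13} = \left(- \frac{1}{13}\right) 8 = - \frac{8}{13}$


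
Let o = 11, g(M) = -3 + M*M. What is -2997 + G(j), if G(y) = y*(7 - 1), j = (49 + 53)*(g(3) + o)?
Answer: 7407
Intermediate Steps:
g(M) = -3 + M**2
j = 1734 (j = (49 + 53)*((-3 + 3**2) + 11) = 102*((-3 + 9) + 11) = 102*(6 + 11) = 102*17 = 1734)
G(y) = 6*y (G(y) = y*6 = 6*y)
-2997 + G(j) = -2997 + 6*1734 = -2997 + 10404 = 7407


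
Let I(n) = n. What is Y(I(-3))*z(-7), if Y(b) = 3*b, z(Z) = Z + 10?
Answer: -27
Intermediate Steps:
z(Z) = 10 + Z
Y(I(-3))*z(-7) = (3*(-3))*(10 - 7) = -9*3 = -27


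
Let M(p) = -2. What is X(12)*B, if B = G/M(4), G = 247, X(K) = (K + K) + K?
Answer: -4446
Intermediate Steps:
X(K) = 3*K (X(K) = 2*K + K = 3*K)
B = -247/2 (B = 247/(-2) = 247*(-1/2) = -247/2 ≈ -123.50)
X(12)*B = (3*12)*(-247/2) = 36*(-247/2) = -4446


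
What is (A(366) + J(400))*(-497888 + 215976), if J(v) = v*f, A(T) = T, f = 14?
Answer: -1681886992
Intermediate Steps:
J(v) = 14*v (J(v) = v*14 = 14*v)
(A(366) + J(400))*(-497888 + 215976) = (366 + 14*400)*(-497888 + 215976) = (366 + 5600)*(-281912) = 5966*(-281912) = -1681886992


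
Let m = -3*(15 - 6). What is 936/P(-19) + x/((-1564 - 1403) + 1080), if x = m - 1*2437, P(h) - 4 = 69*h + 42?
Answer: 1350728/2387055 ≈ 0.56586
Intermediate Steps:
m = -27 (m = -3*9 = -27)
P(h) = 46 + 69*h (P(h) = 4 + (69*h + 42) = 4 + (42 + 69*h) = 46 + 69*h)
x = -2464 (x = -27 - 1*2437 = -27 - 2437 = -2464)
936/P(-19) + x/((-1564 - 1403) + 1080) = 936/(46 + 69*(-19)) - 2464/((-1564 - 1403) + 1080) = 936/(46 - 1311) - 2464/(-2967 + 1080) = 936/(-1265) - 2464/(-1887) = 936*(-1/1265) - 2464*(-1/1887) = -936/1265 + 2464/1887 = 1350728/2387055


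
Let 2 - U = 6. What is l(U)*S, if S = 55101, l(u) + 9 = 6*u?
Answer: -1818333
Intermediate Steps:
U = -4 (U = 2 - 1*6 = 2 - 6 = -4)
l(u) = -9 + 6*u
l(U)*S = (-9 + 6*(-4))*55101 = (-9 - 24)*55101 = -33*55101 = -1818333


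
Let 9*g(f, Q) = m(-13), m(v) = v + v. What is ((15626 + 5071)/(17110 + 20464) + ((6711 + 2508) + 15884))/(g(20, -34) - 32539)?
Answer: -8489167371/11004560398 ≈ -0.77142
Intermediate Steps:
m(v) = 2*v
g(f, Q) = -26/9 (g(f, Q) = (2*(-13))/9 = (⅑)*(-26) = -26/9)
((15626 + 5071)/(17110 + 20464) + ((6711 + 2508) + 15884))/(g(20, -34) - 32539) = ((15626 + 5071)/(17110 + 20464) + ((6711 + 2508) + 15884))/(-26/9 - 32539) = (20697/37574 + (9219 + 15884))/(-292877/9) = (20697*(1/37574) + 25103)*(-9/292877) = (20697/37574 + 25103)*(-9/292877) = (943240819/37574)*(-9/292877) = -8489167371/11004560398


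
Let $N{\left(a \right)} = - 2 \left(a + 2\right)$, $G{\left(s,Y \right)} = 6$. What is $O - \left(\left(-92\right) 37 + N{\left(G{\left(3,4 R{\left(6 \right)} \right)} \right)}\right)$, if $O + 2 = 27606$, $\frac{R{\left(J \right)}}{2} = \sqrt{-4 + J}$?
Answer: $31024$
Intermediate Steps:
$R{\left(J \right)} = 2 \sqrt{-4 + J}$
$O = 27604$ ($O = -2 + 27606 = 27604$)
$N{\left(a \right)} = -4 - 2 a$ ($N{\left(a \right)} = - 2 \left(2 + a\right) = -4 - 2 a$)
$O - \left(\left(-92\right) 37 + N{\left(G{\left(3,4 R{\left(6 \right)} \right)} \right)}\right) = 27604 - \left(\left(-92\right) 37 - 16\right) = 27604 - \left(-3404 - 16\right) = 27604 - -3420 = 27604 + 3420 = 31024$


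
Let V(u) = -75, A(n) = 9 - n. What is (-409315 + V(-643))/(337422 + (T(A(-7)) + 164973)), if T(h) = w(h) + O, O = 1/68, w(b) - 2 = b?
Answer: -5567704/6832817 ≈ -0.81485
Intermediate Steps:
w(b) = 2 + b
O = 1/68 ≈ 0.014706
T(h) = 137/68 + h (T(h) = (2 + h) + 1/68 = 137/68 + h)
(-409315 + V(-643))/(337422 + (T(A(-7)) + 164973)) = (-409315 - 75)/(337422 + ((137/68 + (9 - 1*(-7))) + 164973)) = -409390/(337422 + ((137/68 + (9 + 7)) + 164973)) = -409390/(337422 + ((137/68 + 16) + 164973)) = -409390/(337422 + (1225/68 + 164973)) = -409390/(337422 + 11219389/68) = -409390/34164085/68 = -409390*68/34164085 = -5567704/6832817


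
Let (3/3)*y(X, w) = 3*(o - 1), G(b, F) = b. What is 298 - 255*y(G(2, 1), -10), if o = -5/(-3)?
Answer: -212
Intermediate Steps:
o = 5/3 (o = -5*(-⅓) = 5/3 ≈ 1.6667)
y(X, w) = 2 (y(X, w) = 3*(5/3 - 1) = 3*(⅔) = 2)
298 - 255*y(G(2, 1), -10) = 298 - 255*2 = 298 - 510 = -212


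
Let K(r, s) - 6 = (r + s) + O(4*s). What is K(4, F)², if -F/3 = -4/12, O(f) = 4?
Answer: 225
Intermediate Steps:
F = 1 (F = -(-12)/12 = -3*(-⅓) = 1)
K(r, s) = 10 + r + s (K(r, s) = 6 + ((r + s) + 4) = 6 + (4 + r + s) = 10 + r + s)
K(4, F)² = (10 + 4 + 1)² = 15² = 225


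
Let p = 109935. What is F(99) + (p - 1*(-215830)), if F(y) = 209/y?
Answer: 2931904/9 ≈ 3.2577e+5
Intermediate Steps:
F(99) + (p - 1*(-215830)) = 209/99 + (109935 - 1*(-215830)) = 209*(1/99) + (109935 + 215830) = 19/9 + 325765 = 2931904/9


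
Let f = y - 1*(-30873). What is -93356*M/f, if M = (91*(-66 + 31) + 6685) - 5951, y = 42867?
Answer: 19067963/6145 ≈ 3103.0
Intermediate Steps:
M = -2451 (M = (91*(-35) + 6685) - 5951 = (-3185 + 6685) - 5951 = 3500 - 5951 = -2451)
f = 73740 (f = 42867 - 1*(-30873) = 42867 + 30873 = 73740)
-93356*M/f = -93356/(73740/(-2451)) = -93356/(73740*(-1/2451)) = -93356/(-24580/817) = -93356*(-817/24580) = 19067963/6145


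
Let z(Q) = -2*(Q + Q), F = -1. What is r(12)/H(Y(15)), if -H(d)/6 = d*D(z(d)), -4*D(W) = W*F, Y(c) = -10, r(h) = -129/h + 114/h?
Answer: -1/480 ≈ -0.0020833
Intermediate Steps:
z(Q) = -4*Q
r(h) = -15/h
D(W) = W/4 (D(W) = -W*(-1)/4 = -(-1)*W/4 = W/4)
H(d) = 6*d² (H(d) = -6*d*(-4*d)/4 = -6*d*(-d) = -(-6)*d² = 6*d²)
r(12)/H(Y(15)) = (-15/12)/((6*(-10)²)) = (-15*1/12)/((6*100)) = -5/4/600 = -5/4*1/600 = -1/480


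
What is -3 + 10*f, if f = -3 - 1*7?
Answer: -103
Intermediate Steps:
f = -10 (f = -3 - 7 = -10)
-3 + 10*f = -3 + 10*(-10) = -3 - 100 = -103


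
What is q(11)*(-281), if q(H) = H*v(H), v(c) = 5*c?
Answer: -170005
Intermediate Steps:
q(H) = 5*H**2 (q(H) = H*(5*H) = 5*H**2)
q(11)*(-281) = (5*11**2)*(-281) = (5*121)*(-281) = 605*(-281) = -170005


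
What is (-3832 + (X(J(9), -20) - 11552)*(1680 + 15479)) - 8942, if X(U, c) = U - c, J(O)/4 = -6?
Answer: -198302178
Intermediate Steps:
J(O) = -24 (J(O) = 4*(-6) = -24)
(-3832 + (X(J(9), -20) - 11552)*(1680 + 15479)) - 8942 = (-3832 + ((-24 - 1*(-20)) - 11552)*(1680 + 15479)) - 8942 = (-3832 + ((-24 + 20) - 11552)*17159) - 8942 = (-3832 + (-4 - 11552)*17159) - 8942 = (-3832 - 11556*17159) - 8942 = (-3832 - 198289404) - 8942 = -198293236 - 8942 = -198302178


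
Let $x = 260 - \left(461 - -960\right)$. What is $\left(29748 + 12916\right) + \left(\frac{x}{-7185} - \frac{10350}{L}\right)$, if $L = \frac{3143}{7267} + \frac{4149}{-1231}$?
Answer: $\frac{2325787538258}{50355833} \approx 46187.0$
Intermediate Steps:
$x = -1161$ ($x = 260 - \left(461 + 960\right) = 260 - 1421 = -1161$)
$L = - \frac{26281750}{8945677}$ ($L = 3143 \cdot \frac{1}{7267} + 4149 \left(- \frac{1}{1231}\right) = \frac{3143}{7267} - \frac{4149}{1231} = - \frac{26281750}{8945677} \approx -2.9379$)
$\left(29748 + 12916\right) + \left(\frac{x}{-7185} - \frac{10350}{L}\right) = \left(29748 + 12916\right) - \left(- \frac{1851755139}{525635} - \frac{387}{2395}\right) = 42664 - - \frac{177406279146}{50355833} = 42664 + \left(\frac{387}{2395} + \frac{1851755139}{525635}\right) = 42664 + \frac{177406279146}{50355833} = \frac{2325787538258}{50355833}$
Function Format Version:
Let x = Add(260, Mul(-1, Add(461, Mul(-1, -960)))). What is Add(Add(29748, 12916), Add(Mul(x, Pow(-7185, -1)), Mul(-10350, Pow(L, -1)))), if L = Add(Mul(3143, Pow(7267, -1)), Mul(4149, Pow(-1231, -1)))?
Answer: Rational(2325787538258, 50355833) ≈ 46187.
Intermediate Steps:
x = -1161 (x = Add(260, Mul(-1, Add(461, 960))) = Add(260, Mul(-1, 1421)) = Add(260, -1421) = -1161)
L = Rational(-26281750, 8945677) (L = Add(Mul(3143, Rational(1, 7267)), Mul(4149, Rational(-1, 1231))) = Add(Rational(3143, 7267), Rational(-4149, 1231)) = Rational(-26281750, 8945677) ≈ -2.9379)
Add(Add(29748, 12916), Add(Mul(x, Pow(-7185, -1)), Mul(-10350, Pow(L, -1)))) = Add(Add(29748, 12916), Add(Mul(-1161, Pow(-7185, -1)), Mul(-10350, Pow(Rational(-26281750, 8945677), -1)))) = Add(42664, Add(Mul(-1161, Rational(-1, 7185)), Mul(-10350, Rational(-8945677, 26281750)))) = Add(42664, Add(Rational(387, 2395), Rational(1851755139, 525635))) = Add(42664, Rational(177406279146, 50355833)) = Rational(2325787538258, 50355833)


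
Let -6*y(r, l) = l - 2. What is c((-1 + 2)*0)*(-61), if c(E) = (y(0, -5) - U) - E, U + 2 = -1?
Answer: -1525/6 ≈ -254.17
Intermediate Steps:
U = -3 (U = -2 - 1 = -3)
y(r, l) = ⅓ - l/6 (y(r, l) = -(l - 2)/6 = -(-2 + l)/6 = ⅓ - l/6)
c(E) = 25/6 - E (c(E) = ((⅓ - ⅙*(-5)) - 1*(-3)) - E = ((⅓ + ⅚) + 3) - E = (7/6 + 3) - E = 25/6 - E)
c((-1 + 2)*0)*(-61) = (25/6 - (-1 + 2)*0)*(-61) = (25/6 - 0)*(-61) = (25/6 - 1*0)*(-61) = (25/6 + 0)*(-61) = (25/6)*(-61) = -1525/6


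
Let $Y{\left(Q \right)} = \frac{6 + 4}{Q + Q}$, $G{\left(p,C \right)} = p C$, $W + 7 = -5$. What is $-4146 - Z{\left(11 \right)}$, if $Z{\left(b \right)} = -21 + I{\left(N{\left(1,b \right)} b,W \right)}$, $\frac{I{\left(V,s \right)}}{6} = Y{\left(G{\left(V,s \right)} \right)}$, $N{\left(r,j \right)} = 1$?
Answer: $- \frac{90745}{22} \approx -4124.8$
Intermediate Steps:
$W = -12$ ($W = -7 - 5 = -12$)
$G{\left(p,C \right)} = C p$
$Y{\left(Q \right)} = \frac{5}{Q}$ ($Y{\left(Q \right)} = \frac{10}{2 Q} = 10 \frac{1}{2 Q} = \frac{5}{Q}$)
$I{\left(V,s \right)} = \frac{30}{V s}$ ($I{\left(V,s \right)} = 6 \frac{5}{s V} = 6 \frac{5}{V s} = \frac{30}{V s}$)
$Z{\left(b \right)} = -21 - \frac{5}{2 b}$ ($Z{\left(b \right)} = -21 + \frac{30}{1 b \left(-12\right)} = -21 + 30 \frac{1}{b} \left(- \frac{1}{12}\right) = -21 - \frac{5}{2 b}$)
$-4146 - Z{\left(11 \right)} = -4146 - \left(-21 - \frac{5}{2 \cdot 11}\right) = -4146 - \left(-21 - \frac{5}{22}\right) = -4146 - - \frac{467}{22} = -4146 + \frac{467}{22} = - \frac{90745}{22}$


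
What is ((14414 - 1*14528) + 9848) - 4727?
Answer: 5007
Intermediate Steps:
((14414 - 1*14528) + 9848) - 4727 = ((14414 - 14528) + 9848) - 4727 = (-114 + 9848) - 4727 = 9734 - 4727 = 5007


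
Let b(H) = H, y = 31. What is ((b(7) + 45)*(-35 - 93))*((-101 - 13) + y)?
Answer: 552448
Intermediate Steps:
((b(7) + 45)*(-35 - 93))*((-101 - 13) + y) = ((7 + 45)*(-35 - 93))*((-101 - 13) + 31) = (52*(-128))*(-114 + 31) = -6656*(-83) = 552448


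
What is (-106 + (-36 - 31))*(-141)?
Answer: 24393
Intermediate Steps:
(-106 + (-36 - 31))*(-141) = (-106 - 67)*(-141) = -173*(-141) = 24393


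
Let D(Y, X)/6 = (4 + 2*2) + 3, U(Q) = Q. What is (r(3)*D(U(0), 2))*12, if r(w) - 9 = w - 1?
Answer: 8712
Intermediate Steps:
D(Y, X) = 66 (D(Y, X) = 6*((4 + 2*2) + 3) = 6*((4 + 4) + 3) = 6*(8 + 3) = 6*11 = 66)
r(w) = 8 + w (r(w) = 9 + (w - 1) = 9 + (-1 + w) = 8 + w)
(r(3)*D(U(0), 2))*12 = ((8 + 3)*66)*12 = (11*66)*12 = 726*12 = 8712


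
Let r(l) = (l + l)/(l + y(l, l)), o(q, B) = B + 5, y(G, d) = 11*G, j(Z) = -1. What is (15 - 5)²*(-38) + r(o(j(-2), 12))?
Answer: -22799/6 ≈ -3799.8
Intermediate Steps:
o(q, B) = 5 + B
r(l) = ⅙ (r(l) = (l + l)/(l + 11*l) = (2*l)/((12*l)) = (2*l)*(1/(12*l)) = ⅙)
(15 - 5)²*(-38) + r(o(j(-2), 12)) = (15 - 5)²*(-38) + ⅙ = 10²*(-38) + ⅙ = 100*(-38) + ⅙ = -3800 + ⅙ = -22799/6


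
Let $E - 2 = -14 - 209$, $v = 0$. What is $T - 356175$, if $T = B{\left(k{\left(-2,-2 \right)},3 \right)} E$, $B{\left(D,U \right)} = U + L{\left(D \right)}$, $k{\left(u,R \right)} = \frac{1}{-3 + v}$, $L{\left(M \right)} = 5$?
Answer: $-357943$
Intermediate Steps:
$k{\left(u,R \right)} = - \frac{1}{3}$ ($k{\left(u,R \right)} = \frac{1}{-3 + 0} = \frac{1}{-3} = - \frac{1}{3}$)
$B{\left(D,U \right)} = 5 + U$ ($B{\left(D,U \right)} = U + 5 = 5 + U$)
$E = -221$ ($E = 2 - 223 = -221$)
$T = -1768$ ($T = \left(5 + 3\right) \left(-221\right) = 8 \left(-221\right) = -1768$)
$T - 356175 = -1768 - 356175 = -357943$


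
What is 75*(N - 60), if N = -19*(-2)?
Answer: -1650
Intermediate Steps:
N = 38
75*(N - 60) = 75*(38 - 60) = 75*(-22) = -1650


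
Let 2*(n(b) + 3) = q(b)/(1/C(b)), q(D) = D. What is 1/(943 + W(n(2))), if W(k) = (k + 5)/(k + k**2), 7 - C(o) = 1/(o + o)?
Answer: 57/53779 ≈ 0.0010599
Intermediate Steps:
C(o) = 7 - 1/(2*o) (C(o) = 7 - 1/(o + o) = 7 - 1/(2*o))
n(b) = -3 + b*(7 - 1/(2*b))/2 (n(b) = -3 + (b/(1/(7 - 1/(2*b))))/2 = -3 + (b*(7 - 1/(2*b)))/2 = -3 + b*(7 - 1/(2*b))/2)
W(k) = (5 + k)/(k + k**2)
1/(943 + W(n(2))) = 1/(943 + (5 + (-13/4 + (7/2)*2))/((-13/4 + (7/2)*2)*(1 + (-13/4 + (7/2)*2)))) = 1/(943 + (5 + (-13/4 + 7))/((-13/4 + 7)*(1 + (-13/4 + 7)))) = 1/(943 + (5 + 15/4)/((15/4)*(1 + 15/4))) = 1/(943 + (4/15)*(35/4)/(19/4)) = 1/(943 + (4/15)*(4/19)*(35/4)) = 1/(943 + 28/57) = 1/(53779/57) = 57/53779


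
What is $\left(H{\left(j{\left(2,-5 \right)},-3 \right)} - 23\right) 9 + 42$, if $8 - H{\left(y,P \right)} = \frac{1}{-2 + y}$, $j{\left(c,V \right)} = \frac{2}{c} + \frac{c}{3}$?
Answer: $-66$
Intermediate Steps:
$j{\left(c,V \right)} = \frac{2}{c} + \frac{c}{3}$ ($j{\left(c,V \right)} = \frac{2}{c} + c \frac{1}{3} = \frac{2}{c} + \frac{c}{3}$)
$H{\left(y,P \right)} = 8 - \frac{1}{-2 + y}$
$\left(H{\left(j{\left(2,-5 \right)},-3 \right)} - 23\right) 9 + 42 = \left(\frac{-17 + 8 \left(\frac{2}{2} + \frac{1}{3} \cdot 2\right)}{-2 + \left(\frac{2}{2} + \frac{1}{3} \cdot 2\right)} - 23\right) 9 + 42 = \left(\frac{-17 + 8 \left(2 \cdot \frac{1}{2} + \frac{2}{3}\right)}{-2 + \left(2 \cdot \frac{1}{2} + \frac{2}{3}\right)} - 23\right) 9 + 42 = \left(\frac{-17 + 8 \left(1 + \frac{2}{3}\right)}{-2 + \left(1 + \frac{2}{3}\right)} - 23\right) 9 + 42 = \left(\frac{-17 + 8 \cdot \frac{5}{3}}{-2 + \frac{5}{3}} - 23\right) 9 + 42 = \left(\frac{-17 + \frac{40}{3}}{- \frac{1}{3}} - 23\right) 9 + 42 = \left(\left(-3\right) \left(- \frac{11}{3}\right) - 23\right) 9 + 42 = \left(11 - 23\right) 9 + 42 = \left(-12\right) 9 + 42 = -108 + 42 = -66$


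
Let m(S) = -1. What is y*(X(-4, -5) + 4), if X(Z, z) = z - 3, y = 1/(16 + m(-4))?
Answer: -4/15 ≈ -0.26667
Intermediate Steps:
y = 1/15 (y = 1/(16 - 1) = 1/15 ≈ 0.066667)
X(Z, z) = -3 + z
y*(X(-4, -5) + 4) = ((-3 - 5) + 4)/15 = (-8 + 4)/15 = (1/15)*(-4) = -4/15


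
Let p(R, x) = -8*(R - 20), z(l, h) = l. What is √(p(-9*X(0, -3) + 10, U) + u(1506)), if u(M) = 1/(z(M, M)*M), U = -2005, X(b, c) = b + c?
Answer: I*√308452895/1506 ≈ 11.662*I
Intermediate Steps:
p(R, x) = 160 - 8*R (p(R, x) = -8*(-20 + R) = 160 - 8*R)
u(M) = M⁻² (u(M) = 1/(M*M) = M⁻²)
√(p(-9*X(0, -3) + 10, U) + u(1506)) = √((160 - 8*(-9*(0 - 3) + 10)) + 1506⁻²) = √((160 - 8*(-9*(-3) + 10)) + 1/2268036) = √((160 - 8*(27 + 10)) + 1/2268036) = √((160 - 8*37) + 1/2268036) = √((160 - 296) + 1/2268036) = √(-136 + 1/2268036) = √(-308452895/2268036) = I*√308452895/1506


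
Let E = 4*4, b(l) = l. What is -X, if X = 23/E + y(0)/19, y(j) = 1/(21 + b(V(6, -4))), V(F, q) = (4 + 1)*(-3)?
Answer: -1319/912 ≈ -1.4463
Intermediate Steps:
V(F, q) = -15 (V(F, q) = 5*(-3) = -15)
y(j) = ⅙ (y(j) = 1/(21 - 15) = 1/6 = ⅙)
E = 16
X = 1319/912 (X = 23/16 + (⅙)/19 = 23*(1/16) + (⅙)*(1/19) = 23/16 + 1/114 = 1319/912 ≈ 1.4463)
-X = -1*1319/912 = -1319/912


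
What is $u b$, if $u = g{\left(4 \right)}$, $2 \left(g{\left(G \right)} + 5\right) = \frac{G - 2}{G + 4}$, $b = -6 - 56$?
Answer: $\frac{1209}{4} \approx 302.25$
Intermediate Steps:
$b = -62$
$g{\left(G \right)} = -5 + \frac{-2 + G}{2 \left(4 + G\right)}$ ($g{\left(G \right)} = -5 + \frac{\left(G - 2\right) \frac{1}{G + 4}}{2} = -5 + \frac{\left(-2 + G\right) \frac{1}{4 + G}}{2} = -5 + \frac{\frac{1}{4 + G} \left(-2 + G\right)}{2} = -5 + \frac{-2 + G}{2 \left(4 + G\right)}$)
$u = - \frac{39}{8}$ ($u = \frac{3 \left(-14 - 12\right)}{2 \left(4 + 4\right)} = \frac{3 \left(-14 - 12\right)}{2 \cdot 8} = \frac{3}{2} \cdot \frac{1}{8} \left(-26\right) = - \frac{39}{8} \approx -4.875$)
$u b = \left(- \frac{39}{8}\right) \left(-62\right) = \frac{1209}{4}$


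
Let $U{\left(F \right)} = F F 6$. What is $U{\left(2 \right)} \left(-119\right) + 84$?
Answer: $-2772$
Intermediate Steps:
$U{\left(F \right)} = 6 F^{2}$ ($U{\left(F \right)} = F^{2} \cdot 6 = 6 F^{2}$)
$U{\left(2 \right)} \left(-119\right) + 84 = 6 \cdot 2^{2} \left(-119\right) + 84 = 6 \cdot 4 \left(-119\right) + 84 = 24 \left(-119\right) + 84 = -2856 + 84 = -2772$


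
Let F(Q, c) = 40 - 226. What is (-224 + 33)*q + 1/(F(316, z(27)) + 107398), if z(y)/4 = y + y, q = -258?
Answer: 5283192937/107212 ≈ 49278.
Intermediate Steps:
z(y) = 8*y (z(y) = 4*(y + y) = 4*(2*y) = 8*y)
F(Q, c) = -186
(-224 + 33)*q + 1/(F(316, z(27)) + 107398) = (-224 + 33)*(-258) + 1/(-186 + 107398) = -191*(-258) + 1/107212 = 49278 + 1/107212 = 5283192937/107212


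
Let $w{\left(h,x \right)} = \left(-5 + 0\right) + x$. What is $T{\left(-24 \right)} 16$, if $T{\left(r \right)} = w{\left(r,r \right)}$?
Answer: $-464$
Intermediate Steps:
$w{\left(h,x \right)} = -5 + x$
$T{\left(r \right)} = -5 + r$
$T{\left(-24 \right)} 16 = \left(-5 - 24\right) 16 = \left(-29\right) 16 = -464$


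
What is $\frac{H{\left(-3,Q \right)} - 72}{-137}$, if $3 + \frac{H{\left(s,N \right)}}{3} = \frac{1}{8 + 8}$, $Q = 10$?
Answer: $\frac{1293}{2192} \approx 0.58987$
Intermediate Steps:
$H{\left(s,N \right)} = - \frac{141}{16}$ ($H{\left(s,N \right)} = -9 + \frac{3}{8 + 8} = -9 + \frac{3}{16} = - \frac{141}{16}$)
$\frac{H{\left(-3,Q \right)} - 72}{-137} = \frac{- \frac{141}{16} - 72}{-137} = \left(- \frac{1293}{16}\right) \left(- \frac{1}{137}\right) = \frac{1293}{2192}$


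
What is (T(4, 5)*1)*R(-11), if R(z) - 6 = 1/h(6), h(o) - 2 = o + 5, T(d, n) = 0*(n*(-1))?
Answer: 0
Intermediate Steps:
T(d, n) = 0 (T(d, n) = 0*(-n) = 0)
h(o) = 7 + o (h(o) = 2 + (o + 5) = 2 + (5 + o) = 7 + o)
R(z) = 79/13 (R(z) = 6 + 1/(7 + 6) = 6 + 1/13 = 79/13)
(T(4, 5)*1)*R(-11) = (0*1)*(79/13) = 0*(79/13) = 0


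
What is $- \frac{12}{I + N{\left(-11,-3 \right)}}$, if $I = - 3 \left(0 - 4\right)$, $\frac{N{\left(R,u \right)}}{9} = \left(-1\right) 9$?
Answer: $\frac{4}{23} \approx 0.17391$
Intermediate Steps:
$N{\left(R,u \right)} = -81$ ($N{\left(R,u \right)} = 9 \left(\left(-1\right) 9\right) = 9 \left(-9\right) = -81$)
$I = 12$ ($I = \left(-3\right) \left(-4\right) = 12$)
$- \frac{12}{I + N{\left(-11,-3 \right)}} = - \frac{12}{12 - 81} = - \frac{12}{-69} = \left(-12\right) \left(- \frac{1}{69}\right) = \frac{4}{23}$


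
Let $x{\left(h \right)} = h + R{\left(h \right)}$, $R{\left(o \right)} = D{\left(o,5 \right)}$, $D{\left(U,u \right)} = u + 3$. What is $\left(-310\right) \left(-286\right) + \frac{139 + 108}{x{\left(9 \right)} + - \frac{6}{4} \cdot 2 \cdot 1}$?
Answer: $\frac{1241487}{14} \approx 88678.0$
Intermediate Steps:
$D{\left(U,u \right)} = 3 + u$
$R{\left(o \right)} = 8$ ($R{\left(o \right)} = 3 + 5 = 8$)
$x{\left(h \right)} = 8 + h$ ($x{\left(h \right)} = h + 8 = 8 + h$)
$\left(-310\right) \left(-286\right) + \frac{139 + 108}{x{\left(9 \right)} + - \frac{6}{4} \cdot 2 \cdot 1} = \left(-310\right) \left(-286\right) + \frac{139 + 108}{\left(8 + 9\right) + - \frac{6}{4} \cdot 2 \cdot 1} = 88660 + \frac{247}{17 + \left(-6\right) \frac{1}{4} \cdot 2 \cdot 1} = 88660 + \frac{247}{17 + \left(- \frac{3}{2}\right) 2 \cdot 1} = 88660 + \frac{247}{17 - 3} = 88660 + \frac{247}{14} = \frac{1241487}{14}$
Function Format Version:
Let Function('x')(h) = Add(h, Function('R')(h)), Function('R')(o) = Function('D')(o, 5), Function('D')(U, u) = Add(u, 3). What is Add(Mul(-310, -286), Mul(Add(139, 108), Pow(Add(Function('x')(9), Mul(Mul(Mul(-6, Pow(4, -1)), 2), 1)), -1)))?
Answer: Rational(1241487, 14) ≈ 88678.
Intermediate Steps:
Function('D')(U, u) = Add(3, u)
Function('R')(o) = 8 (Function('R')(o) = Add(3, 5) = 8)
Function('x')(h) = Add(8, h) (Function('x')(h) = Add(h, 8) = Add(8, h))
Add(Mul(-310, -286), Mul(Add(139, 108), Pow(Add(Function('x')(9), Mul(Mul(Mul(-6, Pow(4, -1)), 2), 1)), -1))) = Add(Mul(-310, -286), Mul(Add(139, 108), Pow(Add(Add(8, 9), Mul(Mul(Mul(-6, Pow(4, -1)), 2), 1)), -1))) = Add(88660, Mul(247, Pow(Add(17, Mul(Mul(Mul(-6, Rational(1, 4)), 2), 1)), -1))) = Add(88660, Mul(247, Pow(Add(17, Mul(Mul(Rational(-3, 2), 2), 1)), -1))) = Add(88660, Mul(247, Pow(Add(17, Mul(-3, 1)), -1))) = Add(88660, Mul(247, Pow(Add(17, -3), -1))) = Add(88660, Mul(247, Pow(14, -1))) = Add(88660, Mul(247, Rational(1, 14))) = Add(88660, Rational(247, 14)) = Rational(1241487, 14)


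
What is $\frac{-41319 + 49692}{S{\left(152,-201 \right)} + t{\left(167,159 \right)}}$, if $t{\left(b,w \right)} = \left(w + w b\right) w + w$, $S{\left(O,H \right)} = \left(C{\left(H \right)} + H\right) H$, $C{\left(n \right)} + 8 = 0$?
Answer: $\frac{2791}{1429792} \approx 0.001952$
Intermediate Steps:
$C{\left(n \right)} = -8$ ($C{\left(n \right)} = -8 + 0 = -8$)
$S{\left(O,H \right)} = H \left(-8 + H\right)$ ($S{\left(O,H \right)} = \left(-8 + H\right) H = H \left(-8 + H\right)$)
$t{\left(b,w \right)} = w + w \left(w + b w\right)$ ($t{\left(b,w \right)} = \left(w + b w\right) w + w = w \left(w + b w\right) + w = w + w \left(w + b w\right)$)
$\frac{-41319 + 49692}{S{\left(152,-201 \right)} + t{\left(167,159 \right)}} = \frac{-41319 + 49692}{- 201 \left(-8 - 201\right) + 159 \left(1 + 159 + 167 \cdot 159\right)} = \frac{8373}{\left(-201\right) \left(-209\right) + 159 \left(1 + 159 + 26553\right)} = \frac{8373}{42009 + 159 \cdot 26713} = \frac{8373}{42009 + 4247367} = \frac{8373}{4289376} = 8373 \cdot \frac{1}{4289376} = \frac{2791}{1429792}$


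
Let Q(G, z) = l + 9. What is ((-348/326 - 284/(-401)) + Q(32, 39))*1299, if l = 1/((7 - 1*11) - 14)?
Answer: 4373632111/392178 ≈ 11152.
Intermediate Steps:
l = -1/18 (l = 1/((7 - 11) - 14) = 1/(-4 - 14) = 1/(-18) = -1/18 ≈ -0.055556)
Q(G, z) = 161/18 (Q(G, z) = -1/18 + 9 = 161/18)
((-348/326 - 284/(-401)) + Q(32, 39))*1299 = ((-348/326 - 284/(-401)) + 161/18)*1299 = ((-348*1/326 - 284*(-1/401)) + 161/18)*1299 = ((-174/163 + 284/401) + 161/18)*1299 = (-23482/65363 + 161/18)*1299 = (10100767/1176534)*1299 = 4373632111/392178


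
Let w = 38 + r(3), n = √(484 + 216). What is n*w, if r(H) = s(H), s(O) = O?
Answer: 410*√7 ≈ 1084.8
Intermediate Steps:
r(H) = H
n = 10*√7 (n = √700 = 10*√7 ≈ 26.458)
w = 41 (w = 38 + 3 = 41)
n*w = (10*√7)*41 = 410*√7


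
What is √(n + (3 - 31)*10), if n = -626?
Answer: I*√906 ≈ 30.1*I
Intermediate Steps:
√(n + (3 - 31)*10) = √(-626 + (3 - 31)*10) = √(-626 - 28*10) = √(-626 - 280) = √(-906) = I*√906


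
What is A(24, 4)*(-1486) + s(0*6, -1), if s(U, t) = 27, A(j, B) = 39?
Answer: -57927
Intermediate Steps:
A(24, 4)*(-1486) + s(0*6, -1) = 39*(-1486) + 27 = -57954 + 27 = -57927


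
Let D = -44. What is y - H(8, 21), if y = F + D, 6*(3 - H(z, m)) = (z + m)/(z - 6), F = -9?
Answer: -643/12 ≈ -53.583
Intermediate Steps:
H(z, m) = 3 - (m + z)/(6*(-6 + z)) (H(z, m) = 3 - (z + m)/(6*(z - 6)) = 3 - (m + z)/(6*(-6 + z)))
y = -53 (y = -9 - 44 = -53)
y - H(8, 21) = -53 - (-108 - 1*21 + 17*8)/(6*(-6 + 8)) = -53 - (-108 - 21 + 136)/(6*2) = -53 - 7/(6*2) = -53 - 1*7/12 = -53 - 7/12 = -643/12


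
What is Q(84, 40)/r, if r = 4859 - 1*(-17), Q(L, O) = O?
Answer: 10/1219 ≈ 0.0082034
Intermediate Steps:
r = 4876 (r = 4859 + 17 = 4876)
Q(84, 40)/r = 40/4876 = 40*(1/4876) = 10/1219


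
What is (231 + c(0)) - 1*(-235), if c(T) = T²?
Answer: 466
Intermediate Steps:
(231 + c(0)) - 1*(-235) = (231 + 0²) - 1*(-235) = (231 + 0) + 235 = 231 + 235 = 466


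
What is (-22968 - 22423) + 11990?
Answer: -33401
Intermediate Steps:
(-22968 - 22423) + 11990 = -45391 + 11990 = -33401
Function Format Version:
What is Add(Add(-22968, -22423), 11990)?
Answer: -33401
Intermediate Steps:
Add(Add(-22968, -22423), 11990) = Add(-45391, 11990) = -33401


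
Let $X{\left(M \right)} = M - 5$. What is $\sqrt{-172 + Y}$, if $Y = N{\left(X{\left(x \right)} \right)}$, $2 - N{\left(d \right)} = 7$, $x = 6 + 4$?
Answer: $i \sqrt{177} \approx 13.304 i$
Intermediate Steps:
$x = 10$
$X{\left(M \right)} = -5 + M$
$N{\left(d \right)} = -5$ ($N{\left(d \right)} = 2 - 7 = -5$)
$Y = -5$
$\sqrt{-172 + Y} = \sqrt{-172 - 5} = \sqrt{-177} = i \sqrt{177}$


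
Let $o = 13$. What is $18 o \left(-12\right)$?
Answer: $-2808$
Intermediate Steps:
$18 o \left(-12\right) = 18 \cdot 13 \left(-12\right) = 234 \left(-12\right) = -2808$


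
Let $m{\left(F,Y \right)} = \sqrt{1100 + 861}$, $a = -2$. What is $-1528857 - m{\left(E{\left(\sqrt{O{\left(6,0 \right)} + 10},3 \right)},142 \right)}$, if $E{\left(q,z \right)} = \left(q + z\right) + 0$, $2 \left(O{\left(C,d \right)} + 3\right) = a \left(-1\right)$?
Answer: $-1528857 - \sqrt{1961} \approx -1.5289 \cdot 10^{6}$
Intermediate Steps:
$O{\left(C,d \right)} = -2$ ($O{\left(C,d \right)} = -3 + \frac{\left(-2\right) \left(-1\right)}{2} = -3 + \frac{1}{2} \cdot 2 = -3 + 1 = -2$)
$E{\left(q,z \right)} = q + z$
$m{\left(F,Y \right)} = \sqrt{1961}$
$-1528857 - m{\left(E{\left(\sqrt{O{\left(6,0 \right)} + 10},3 \right)},142 \right)} = -1528857 - \sqrt{1961}$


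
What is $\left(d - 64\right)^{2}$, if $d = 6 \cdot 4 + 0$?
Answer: $1600$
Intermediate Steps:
$d = 24$ ($d = 24 + 0 = 24$)
$\left(d - 64\right)^{2} = \left(24 - 64\right)^{2} = \left(-40\right)^{2} = 1600$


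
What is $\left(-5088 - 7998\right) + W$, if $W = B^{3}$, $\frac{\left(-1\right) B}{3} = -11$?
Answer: $22851$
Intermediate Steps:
$B = 33$ ($B = \left(-3\right) \left(-11\right) = 33$)
$W = 35937$ ($W = 33^{3} = 35937$)
$\left(-5088 - 7998\right) + W = \left(-5088 - 7998\right) + 35937 = -13086 + 35937 = 22851$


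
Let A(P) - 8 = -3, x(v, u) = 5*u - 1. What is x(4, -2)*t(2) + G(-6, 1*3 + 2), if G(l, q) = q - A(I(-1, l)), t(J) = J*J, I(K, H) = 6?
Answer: -44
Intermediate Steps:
x(v, u) = -1 + 5*u
t(J) = J**2
A(P) = 5 (A(P) = 8 - 3 = 5)
G(l, q) = -5 + q (G(l, q) = q - 1*5 = q - 5 = -5 + q)
x(4, -2)*t(2) + G(-6, 1*3 + 2) = (-1 + 5*(-2))*2**2 + (-5 + (1*3 + 2)) = (-1 - 10)*4 + (-5 + (3 + 2)) = -11*4 + (-5 + 5) = -44 + 0 = -44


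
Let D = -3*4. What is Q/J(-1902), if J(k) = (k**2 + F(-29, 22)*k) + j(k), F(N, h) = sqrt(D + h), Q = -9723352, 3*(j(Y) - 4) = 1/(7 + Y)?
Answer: -1136837658844593801480/422963360862949618441 - 597705784382264400*sqrt(10)/422963360862949618441 ≈ -2.6923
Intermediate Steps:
D = -12
j(Y) = 4 + 1/(3*(7 + Y))
F(N, h) = sqrt(-12 + h)
J(k) = k**2 + k*sqrt(10) + (85 + 12*k)/(3*(7 + k)) (J(k) = (k**2 + sqrt(-12 + 22)*k) + (85 + 12*k)/(3*(7 + k)) = (k**2 + sqrt(10)*k) + (85 + 12*k)/(3*(7 + k)) = (k**2 + k*sqrt(10)) + (85 + 12*k)/(3*(7 + k)) = k**2 + k*sqrt(10) + (85 + 12*k)/(3*(7 + k)))
Q/J(-1902) = -9723352*(7 - 1902)/(85/3 + 4*(-1902) - 1902*(7 - 1902)*(-1902 + sqrt(10))) = -9723352*(-1895/(85/3 - 7608 - 1902*(-1895)*(-1902 + sqrt(10)))) = -9723352*(-1895/(85/3 - 7608 + (-6855359580 + 3604290*sqrt(10)))) = -9723352*(-1895/(-20566101479/3 + 3604290*sqrt(10))) = -9723352/(20566101479/5685 - 1902*sqrt(10))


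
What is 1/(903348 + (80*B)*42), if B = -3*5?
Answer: 1/852948 ≈ 1.1724e-6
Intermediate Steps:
B = -15
1/(903348 + (80*B)*42) = 1/(903348 + (80*(-15))*42) = 1/(903348 - 1200*42) = 1/(903348 - 50400) = 1/852948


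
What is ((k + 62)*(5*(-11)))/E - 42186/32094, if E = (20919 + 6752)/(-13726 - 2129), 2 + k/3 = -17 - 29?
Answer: -54668630893/21144597 ≈ -2585.5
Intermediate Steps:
k = -144 (k = -6 + 3*(-17 - 29) = -6 + 3*(-46) = -6 - 138 = -144)
E = -3953/2265 (E = 27671/(-15855) = 27671*(-1/15855) = -3953/2265 ≈ -1.7453)
((k + 62)*(5*(-11)))/E - 42186/32094 = ((-144 + 62)*(5*(-11)))/(-3953/2265) - 42186/32094 = -82*(-55)*(-2265/3953) - 42186*1/32094 = 4510*(-2265/3953) - 7031/5349 = -10215150/3953 - 7031/5349 = -54668630893/21144597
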